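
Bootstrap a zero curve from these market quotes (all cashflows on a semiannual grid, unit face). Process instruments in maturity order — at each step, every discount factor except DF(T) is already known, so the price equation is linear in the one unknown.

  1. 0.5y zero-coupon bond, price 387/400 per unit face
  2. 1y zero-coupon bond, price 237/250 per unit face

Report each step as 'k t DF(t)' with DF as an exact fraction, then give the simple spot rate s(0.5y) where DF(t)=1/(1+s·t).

1 1/2 387/400
2 1 237/250
s(0.5y) = (1/(387/400) − 1)/(1/2) = 26/387 ≈ 6.7183%

step 1 [0.5y] zero: DF = P = 387/400 ≈ 0.967500
step 2 [1y] zero: DF = P = 237/250 ≈ 0.948000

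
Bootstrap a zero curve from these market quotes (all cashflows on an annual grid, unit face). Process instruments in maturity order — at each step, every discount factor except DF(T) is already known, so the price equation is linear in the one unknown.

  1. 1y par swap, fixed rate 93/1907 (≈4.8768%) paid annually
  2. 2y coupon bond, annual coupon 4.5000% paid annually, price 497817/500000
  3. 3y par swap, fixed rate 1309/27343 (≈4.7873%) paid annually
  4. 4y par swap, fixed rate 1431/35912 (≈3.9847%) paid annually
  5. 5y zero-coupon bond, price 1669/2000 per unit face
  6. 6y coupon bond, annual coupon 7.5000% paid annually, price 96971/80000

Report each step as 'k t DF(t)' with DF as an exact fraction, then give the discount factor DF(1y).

1 1 1907/2000
2 2 9117/10000
3 3 8691/10000
4 4 8569/10000
5 5 1669/2000
6 6 2047/2500
DF(1y) = 1907/2000 ≈ 0.953500

step 1 [1y] swap r/1=93/1907: DF=(1 − 93/1907·(0))/(1+93/1907) = 1907/2000 ≈ 0.953500
step 2 [2y] bond c/1=9/200: DF=(497817/500000 − 9/200·(0.953500))/(1+9/200) = 9117/10000 ≈ 0.911700
step 3 [3y] swap r/1=1309/27343: DF=(1 − 1309/27343·(0.953500+0.911700))/(1+1309/27343) = 8691/10000 ≈ 0.869100
step 4 [4y] swap r/1=1431/35912: DF=(1 − 1431/35912·(0.953500+0.911700+0.869100))/(1+1431/35912) = 8569/10000 ≈ 0.856900
step 5 [5y] zero: DF = P = 1669/2000 ≈ 0.834500
step 6 [6y] bond c/1=3/40: DF=(96971/80000 − 3/40·(0.953500+0.911700+0.869100+0.856900+0.834500))/(1+3/40) = 2047/2500 ≈ 0.818800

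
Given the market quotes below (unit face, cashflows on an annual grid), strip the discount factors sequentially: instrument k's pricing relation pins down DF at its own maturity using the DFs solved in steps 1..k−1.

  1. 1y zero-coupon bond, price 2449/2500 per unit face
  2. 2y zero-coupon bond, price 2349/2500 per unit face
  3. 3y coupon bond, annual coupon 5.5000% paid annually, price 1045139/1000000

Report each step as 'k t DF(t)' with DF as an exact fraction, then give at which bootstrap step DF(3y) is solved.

1 1 2449/2500
2 2 2349/2500
3 3 4453/5000
DF(3y) is solved at step 3

step 1 [1y] zero: DF = P = 2449/2500 ≈ 0.979600
step 2 [2y] zero: DF = P = 2349/2500 ≈ 0.939600
step 3 [3y] bond c/1=11/200: DF=(1045139/1000000 − 11/200·(0.979600+0.939600))/(1+11/200) = 4453/5000 ≈ 0.890600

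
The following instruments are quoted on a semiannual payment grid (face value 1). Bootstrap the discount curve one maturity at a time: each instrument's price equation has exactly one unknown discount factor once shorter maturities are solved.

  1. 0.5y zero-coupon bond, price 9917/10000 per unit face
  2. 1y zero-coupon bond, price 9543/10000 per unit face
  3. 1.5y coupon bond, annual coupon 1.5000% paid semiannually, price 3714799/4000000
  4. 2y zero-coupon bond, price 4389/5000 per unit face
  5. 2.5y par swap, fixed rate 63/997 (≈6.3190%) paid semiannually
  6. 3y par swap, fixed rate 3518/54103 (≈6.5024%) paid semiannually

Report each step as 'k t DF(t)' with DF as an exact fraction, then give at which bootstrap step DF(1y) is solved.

1 1/2 9917/10000
2 1 9543/10000
3 3/2 9073/10000
4 2 4389/5000
5 5/2 8551/10000
6 3 8241/10000
DF(1y) is solved at step 2

step 1 [0.5y] zero: DF = P = 9917/10000 ≈ 0.991700
step 2 [1y] zero: DF = P = 9543/10000 ≈ 0.954300
step 3 [1.5y] bond c/2=3/400: DF=(3714799/4000000 − 3/400·(0.991700+0.954300))/(1+3/400) = 9073/10000 ≈ 0.907300
step 4 [2y] zero: DF = P = 4389/5000 ≈ 0.877800
step 5 [2.5y] swap r/2=63/1994: DF=(1 − 63/1994·(0.991700+0.954300+0.907300+0.877800))/(1+63/1994) = 8551/10000 ≈ 0.855100
step 6 [3y] swap r/2=1759/54103: DF=(1 − 1759/54103·(0.991700+0.954300+0.907300+0.877800+0.855100))/(1+1759/54103) = 8241/10000 ≈ 0.824100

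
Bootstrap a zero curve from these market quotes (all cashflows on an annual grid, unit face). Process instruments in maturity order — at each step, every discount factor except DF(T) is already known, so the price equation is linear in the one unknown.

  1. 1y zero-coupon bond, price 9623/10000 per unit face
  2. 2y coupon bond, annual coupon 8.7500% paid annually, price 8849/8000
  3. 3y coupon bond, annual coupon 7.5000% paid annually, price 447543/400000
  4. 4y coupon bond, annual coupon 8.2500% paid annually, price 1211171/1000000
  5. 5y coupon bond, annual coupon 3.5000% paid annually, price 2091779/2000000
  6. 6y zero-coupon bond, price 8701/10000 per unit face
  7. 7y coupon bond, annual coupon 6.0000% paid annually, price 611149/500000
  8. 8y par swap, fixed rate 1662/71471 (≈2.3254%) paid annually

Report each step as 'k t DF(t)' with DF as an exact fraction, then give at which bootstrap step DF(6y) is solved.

1 1 9623/10000
2 2 9397/10000
3 3 9081/10000
4 4 9047/10000
5 5 8849/10000
6 6 8701/10000
7 7 1687/2000
8 8 4169/5000
DF(6y) is solved at step 6

step 1 [1y] zero: DF = P = 9623/10000 ≈ 0.962300
step 2 [2y] bond c/1=7/80: DF=(8849/8000 − 7/80·(0.962300))/(1+7/80) = 9397/10000 ≈ 0.939700
step 3 [3y] bond c/1=3/40: DF=(447543/400000 − 3/40·(0.962300+0.939700))/(1+3/40) = 9081/10000 ≈ 0.908100
step 4 [4y] bond c/1=33/400: DF=(1211171/1000000 − 33/400·(0.962300+0.939700+0.908100))/(1+33/400) = 9047/10000 ≈ 0.904700
step 5 [5y] bond c/1=7/200: DF=(2091779/2000000 − 7/200·(0.962300+0.939700+0.908100+0.904700))/(1+7/200) = 8849/10000 ≈ 0.884900
step 6 [6y] zero: DF = P = 8701/10000 ≈ 0.870100
step 7 [7y] bond c/1=3/50: DF=(611149/500000 − 3/50·(0.962300+0.939700+0.908100+0.904700+0.884900+0.870100))/(1+3/50) = 1687/2000 ≈ 0.843500
step 8 [8y] swap r/1=1662/71471: DF=(1 − 1662/71471·(0.962300+0.939700+0.908100+0.904700+0.884900+0.870100+0.843500))/(1+1662/71471) = 4169/5000 ≈ 0.833800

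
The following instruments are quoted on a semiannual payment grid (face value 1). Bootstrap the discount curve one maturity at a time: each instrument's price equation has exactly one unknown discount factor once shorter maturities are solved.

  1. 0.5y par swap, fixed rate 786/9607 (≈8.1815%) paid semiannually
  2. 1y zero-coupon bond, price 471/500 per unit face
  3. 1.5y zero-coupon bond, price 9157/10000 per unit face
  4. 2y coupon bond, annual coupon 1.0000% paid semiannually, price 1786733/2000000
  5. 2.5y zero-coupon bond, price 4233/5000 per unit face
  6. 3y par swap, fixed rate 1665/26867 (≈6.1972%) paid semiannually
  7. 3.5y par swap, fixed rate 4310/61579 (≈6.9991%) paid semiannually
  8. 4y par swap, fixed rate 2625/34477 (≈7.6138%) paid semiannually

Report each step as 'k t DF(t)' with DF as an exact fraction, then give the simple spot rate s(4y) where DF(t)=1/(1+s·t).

step 1 [0.5y] swap r/2=393/9607: DF=(1 − 393/9607·(0))/(1+393/9607) = 9607/10000 ≈ 0.960700
step 2 [1y] zero: DF = P = 471/500 ≈ 0.942000
step 3 [1.5y] zero: DF = P = 9157/10000 ≈ 0.915700
step 4 [2y] bond c/2=1/200: DF=(1786733/2000000 − 1/200·(0.960700+0.942000+0.915700))/(1+1/200) = 8749/10000 ≈ 0.874900
step 5 [2.5y] zero: DF = P = 4233/5000 ≈ 0.846600
step 6 [3y] swap r/2=1665/53734: DF=(1 − 1665/53734·(0.960700+0.942000+0.915700+0.874900+0.846600))/(1+1665/53734) = 1667/2000 ≈ 0.833500
step 7 [3.5y] swap r/2=2155/61579: DF=(1 − 2155/61579·(0.960700+0.942000+0.915700+0.874900+0.846600+0.833500))/(1+2155/61579) = 1569/2000 ≈ 0.784500
step 8 [4y] swap r/2=2625/68954: DF=(1 − 2625/68954·(0.960700+0.942000+0.915700+0.874900+0.846600+0.833500+0.784500))/(1+2625/68954) = 59/80 ≈ 0.737500

1 1/2 9607/10000
2 1 471/500
3 3/2 9157/10000
4 2 8749/10000
5 5/2 4233/5000
6 3 1667/2000
7 7/2 1569/2000
8 4 59/80
s(4y) = (1/(59/80) − 1)/(4) = 21/236 ≈ 8.8983%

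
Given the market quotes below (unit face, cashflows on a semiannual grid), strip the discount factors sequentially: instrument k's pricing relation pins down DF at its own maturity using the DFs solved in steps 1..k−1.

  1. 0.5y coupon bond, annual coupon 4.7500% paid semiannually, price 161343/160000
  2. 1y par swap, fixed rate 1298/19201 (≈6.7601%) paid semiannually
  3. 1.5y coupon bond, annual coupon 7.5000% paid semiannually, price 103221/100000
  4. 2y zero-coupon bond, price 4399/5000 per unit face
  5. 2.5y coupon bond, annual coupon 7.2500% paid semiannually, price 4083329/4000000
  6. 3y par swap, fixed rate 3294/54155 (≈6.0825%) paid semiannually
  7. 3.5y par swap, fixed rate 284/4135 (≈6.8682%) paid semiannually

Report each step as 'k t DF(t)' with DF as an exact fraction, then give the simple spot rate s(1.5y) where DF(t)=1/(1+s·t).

1 1/2 197/200
2 1 9351/10000
3 3/2 1851/2000
4 2 4399/5000
5 5/2 2137/2500
6 3 8353/10000
7 7/2 787/1000
s(1.5y) = (1/(1851/2000) − 1)/(3/2) = 298/5553 ≈ 5.3665%

step 1 [0.5y] bond c/2=19/800: DF=(161343/160000 − 19/800·(0))/(1+19/800) = 197/200 ≈ 0.985000
step 2 [1y] swap r/2=649/19201: DF=(1 − 649/19201·(0.985000))/(1+649/19201) = 9351/10000 ≈ 0.935100
step 3 [1.5y] bond c/2=3/80: DF=(103221/100000 − 3/80·(0.985000+0.935100))/(1+3/80) = 1851/2000 ≈ 0.925500
step 4 [2y] zero: DF = P = 4399/5000 ≈ 0.879800
step 5 [2.5y] bond c/2=29/800: DF=(4083329/4000000 − 29/800·(0.985000+0.935100+0.925500+0.879800))/(1+29/800) = 2137/2500 ≈ 0.854800
step 6 [3y] swap r/2=1647/54155: DF=(1 − 1647/54155·(0.985000+0.935100+0.925500+0.879800+0.854800))/(1+1647/54155) = 8353/10000 ≈ 0.835300
step 7 [3.5y] swap r/2=142/4135: DF=(1 − 142/4135·(0.985000+0.935100+0.925500+0.879800+0.854800+0.835300))/(1+142/4135) = 787/1000 ≈ 0.787000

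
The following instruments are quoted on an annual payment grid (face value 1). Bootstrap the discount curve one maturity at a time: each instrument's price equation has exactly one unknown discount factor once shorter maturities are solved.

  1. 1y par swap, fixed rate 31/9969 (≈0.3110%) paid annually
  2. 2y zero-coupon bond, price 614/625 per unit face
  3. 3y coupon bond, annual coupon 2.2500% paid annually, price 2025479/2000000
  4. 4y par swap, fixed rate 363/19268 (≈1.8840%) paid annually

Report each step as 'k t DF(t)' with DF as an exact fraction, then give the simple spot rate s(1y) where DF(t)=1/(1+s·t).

step 1 [1y] swap r/1=31/9969: DF=(1 − 31/9969·(0))/(1+31/9969) = 9969/10000 ≈ 0.996900
step 2 [2y] zero: DF = P = 614/625 ≈ 0.982400
step 3 [3y] bond c/1=9/400: DF=(2025479/2000000 − 9/400·(0.996900+0.982400))/(1+9/400) = 9469/10000 ≈ 0.946900
step 4 [4y] swap r/1=363/19268: DF=(1 − 363/19268·(0.996900+0.982400+0.946900))/(1+363/19268) = 4637/5000 ≈ 0.927400

1 1 9969/10000
2 2 614/625
3 3 9469/10000
4 4 4637/5000
s(1y) = (1/(9969/10000) − 1)/(1) = 31/9969 ≈ 0.3110%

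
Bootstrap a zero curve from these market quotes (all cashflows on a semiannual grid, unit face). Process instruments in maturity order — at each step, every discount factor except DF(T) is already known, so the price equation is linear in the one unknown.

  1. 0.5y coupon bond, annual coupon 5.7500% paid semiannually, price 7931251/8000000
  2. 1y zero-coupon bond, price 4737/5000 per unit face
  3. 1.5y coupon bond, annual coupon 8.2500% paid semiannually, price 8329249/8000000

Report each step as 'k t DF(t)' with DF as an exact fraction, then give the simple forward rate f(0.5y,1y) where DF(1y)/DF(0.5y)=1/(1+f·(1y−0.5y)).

step 1 [0.5y] bond c/2=23/800: DF=(7931251/8000000 − 23/800·(0))/(1+23/800) = 9637/10000 ≈ 0.963700
step 2 [1y] zero: DF = P = 4737/5000 ≈ 0.947400
step 3 [1.5y] bond c/2=33/800: DF=(8329249/8000000 − 33/800·(0.963700+0.947400))/(1+33/800) = 4621/5000 ≈ 0.924200

1 1/2 9637/10000
2 1 4737/5000
3 3/2 4621/5000
f(0.5y,1y) = ((9637/10000)/(4737/5000) − 1)/(1/2) = 163/4737 ≈ 3.4410%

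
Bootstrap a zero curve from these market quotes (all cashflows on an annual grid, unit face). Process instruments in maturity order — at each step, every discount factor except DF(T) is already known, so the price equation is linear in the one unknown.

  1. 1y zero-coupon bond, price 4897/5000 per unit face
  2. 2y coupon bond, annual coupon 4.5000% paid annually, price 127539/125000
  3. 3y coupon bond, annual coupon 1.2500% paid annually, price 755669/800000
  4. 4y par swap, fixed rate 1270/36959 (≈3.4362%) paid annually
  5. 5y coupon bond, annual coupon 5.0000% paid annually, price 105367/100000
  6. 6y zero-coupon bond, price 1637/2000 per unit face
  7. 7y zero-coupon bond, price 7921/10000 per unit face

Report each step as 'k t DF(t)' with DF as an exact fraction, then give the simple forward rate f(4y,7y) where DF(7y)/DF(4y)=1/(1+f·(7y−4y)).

step 1 [1y] zero: DF = P = 4897/5000 ≈ 0.979400
step 2 [2y] bond c/1=9/200: DF=(127539/125000 − 9/200·(0.979400))/(1+9/200) = 4671/5000 ≈ 0.934200
step 3 [3y] bond c/1=1/80: DF=(755669/800000 − 1/80·(0.979400+0.934200))/(1+1/80) = 9093/10000 ≈ 0.909300
step 4 [4y] swap r/1=1270/36959: DF=(1 − 1270/36959·(0.979400+0.934200+0.909300))/(1+1270/36959) = 873/1000 ≈ 0.873000
step 5 [5y] bond c/1=1/20: DF=(105367/100000 − 1/20·(0.979400+0.934200+0.909300+0.873000))/(1+1/20) = 331/400 ≈ 0.827500
step 6 [6y] zero: DF = P = 1637/2000 ≈ 0.818500
step 7 [7y] zero: DF = P = 7921/10000 ≈ 0.792100

1 1 4897/5000
2 2 4671/5000
3 3 9093/10000
4 4 873/1000
5 5 331/400
6 6 1637/2000
7 7 7921/10000
f(4y,7y) = ((873/1000)/(7921/10000) − 1)/(3) = 809/23763 ≈ 3.4045%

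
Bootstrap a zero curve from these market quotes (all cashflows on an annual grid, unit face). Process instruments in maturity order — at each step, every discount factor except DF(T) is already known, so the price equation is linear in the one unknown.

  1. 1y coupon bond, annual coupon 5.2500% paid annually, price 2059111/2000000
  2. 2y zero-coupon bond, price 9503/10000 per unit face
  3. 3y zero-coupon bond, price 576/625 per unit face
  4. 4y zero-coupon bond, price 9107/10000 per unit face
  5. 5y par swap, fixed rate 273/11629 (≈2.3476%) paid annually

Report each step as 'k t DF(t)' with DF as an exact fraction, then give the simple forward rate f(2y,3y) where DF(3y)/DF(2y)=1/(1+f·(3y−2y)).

1 1 4891/5000
2 2 9503/10000
3 3 576/625
4 4 9107/10000
5 5 2227/2500
f(2y,3y) = ((9503/10000)/(576/625) − 1)/(1) = 287/9216 ≈ 3.1141%

step 1 [1y] bond c/1=21/400: DF=(2059111/2000000 − 21/400·(0))/(1+21/400) = 4891/5000 ≈ 0.978200
step 2 [2y] zero: DF = P = 9503/10000 ≈ 0.950300
step 3 [3y] zero: DF = P = 576/625 ≈ 0.921600
step 4 [4y] zero: DF = P = 9107/10000 ≈ 0.910700
step 5 [5y] swap r/1=273/11629: DF=(1 − 273/11629·(0.978200+0.950300+0.921600+0.910700))/(1+273/11629) = 2227/2500 ≈ 0.890800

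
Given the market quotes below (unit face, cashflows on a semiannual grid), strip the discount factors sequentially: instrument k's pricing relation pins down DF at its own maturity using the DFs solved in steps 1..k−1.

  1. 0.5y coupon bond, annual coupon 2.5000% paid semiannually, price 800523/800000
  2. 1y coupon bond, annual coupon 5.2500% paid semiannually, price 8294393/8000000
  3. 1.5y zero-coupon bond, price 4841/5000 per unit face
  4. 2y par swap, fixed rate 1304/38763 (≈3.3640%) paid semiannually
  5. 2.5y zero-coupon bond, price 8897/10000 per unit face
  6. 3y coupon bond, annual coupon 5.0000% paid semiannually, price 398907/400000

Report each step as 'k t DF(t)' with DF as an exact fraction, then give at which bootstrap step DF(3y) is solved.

1 1/2 9883/10000
2 1 197/200
3 3/2 4841/5000
4 2 2337/2500
5 5/2 8897/10000
6 3 8567/10000
DF(3y) is solved at step 6

step 1 [0.5y] bond c/2=1/80: DF=(800523/800000 − 1/80·(0))/(1+1/80) = 9883/10000 ≈ 0.988300
step 2 [1y] bond c/2=21/800: DF=(8294393/8000000 − 21/800·(0.988300))/(1+21/800) = 197/200 ≈ 0.985000
step 3 [1.5y] zero: DF = P = 4841/5000 ≈ 0.968200
step 4 [2y] swap r/2=652/38763: DF=(1 − 652/38763·(0.988300+0.985000+0.968200))/(1+652/38763) = 2337/2500 ≈ 0.934800
step 5 [2.5y] zero: DF = P = 8897/10000 ≈ 0.889700
step 6 [3y] bond c/2=1/40: DF=(398907/400000 − 1/40·(0.988300+0.985000+0.968200+0.934800+0.889700))/(1+1/40) = 8567/10000 ≈ 0.856700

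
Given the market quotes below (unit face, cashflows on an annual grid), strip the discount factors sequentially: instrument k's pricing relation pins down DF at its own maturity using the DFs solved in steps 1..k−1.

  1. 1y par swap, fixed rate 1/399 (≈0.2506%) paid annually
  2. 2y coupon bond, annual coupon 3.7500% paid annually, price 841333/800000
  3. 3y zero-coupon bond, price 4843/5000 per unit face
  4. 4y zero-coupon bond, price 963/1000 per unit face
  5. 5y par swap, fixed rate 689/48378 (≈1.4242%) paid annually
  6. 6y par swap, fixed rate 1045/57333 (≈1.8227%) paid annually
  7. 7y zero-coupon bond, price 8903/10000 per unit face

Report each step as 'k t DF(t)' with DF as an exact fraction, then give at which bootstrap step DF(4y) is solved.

step 1 [1y] swap r/1=1/399: DF=(1 − 1/399·(0))/(1+1/399) = 399/400 ≈ 0.997500
step 2 [2y] bond c/1=3/80: DF=(841333/800000 − 3/80·(0.997500))/(1+3/80) = 611/625 ≈ 0.977600
step 3 [3y] zero: DF = P = 4843/5000 ≈ 0.968600
step 4 [4y] zero: DF = P = 963/1000 ≈ 0.963000
step 5 [5y] swap r/1=689/48378: DF=(1 − 689/48378·(0.997500+0.977600+0.968600+0.963000))/(1+689/48378) = 9311/10000 ≈ 0.931100
step 6 [6y] swap r/1=1045/57333: DF=(1 − 1045/57333·(0.997500+0.977600+0.968600+0.963000+0.931100))/(1+1045/57333) = 1791/2000 ≈ 0.895500
step 7 [7y] zero: DF = P = 8903/10000 ≈ 0.890300

1 1 399/400
2 2 611/625
3 3 4843/5000
4 4 963/1000
5 5 9311/10000
6 6 1791/2000
7 7 8903/10000
DF(4y) is solved at step 4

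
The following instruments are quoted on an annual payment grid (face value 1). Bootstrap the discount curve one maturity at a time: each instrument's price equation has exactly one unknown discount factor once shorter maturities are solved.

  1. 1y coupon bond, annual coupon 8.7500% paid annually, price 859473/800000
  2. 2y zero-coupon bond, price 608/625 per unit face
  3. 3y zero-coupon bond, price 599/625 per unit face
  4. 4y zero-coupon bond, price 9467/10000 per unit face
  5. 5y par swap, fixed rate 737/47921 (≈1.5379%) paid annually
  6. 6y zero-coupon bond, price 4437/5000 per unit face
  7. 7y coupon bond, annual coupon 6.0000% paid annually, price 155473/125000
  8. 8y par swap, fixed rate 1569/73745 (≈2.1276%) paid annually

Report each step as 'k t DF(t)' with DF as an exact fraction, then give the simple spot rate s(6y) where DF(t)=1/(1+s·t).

1 1 9879/10000
2 2 608/625
3 3 599/625
4 4 9467/10000
5 5 9263/10000
6 6 4437/5000
7 7 8519/10000
8 8 8431/10000
s(6y) = (1/(4437/5000) − 1)/(6) = 563/26622 ≈ 2.1148%

step 1 [1y] bond c/1=7/80: DF=(859473/800000 − 7/80·(0))/(1+7/80) = 9879/10000 ≈ 0.987900
step 2 [2y] zero: DF = P = 608/625 ≈ 0.972800
step 3 [3y] zero: DF = P = 599/625 ≈ 0.958400
step 4 [4y] zero: DF = P = 9467/10000 ≈ 0.946700
step 5 [5y] swap r/1=737/47921: DF=(1 − 737/47921·(0.987900+0.972800+0.958400+0.946700))/(1+737/47921) = 9263/10000 ≈ 0.926300
step 6 [6y] zero: DF = P = 4437/5000 ≈ 0.887400
step 7 [7y] bond c/1=3/50: DF=(155473/125000 − 3/50·(0.987900+0.972800+0.958400+0.946700+0.926300+0.887400))/(1+3/50) = 8519/10000 ≈ 0.851900
step 8 [8y] swap r/1=1569/73745: DF=(1 − 1569/73745·(0.987900+0.972800+0.958400+0.946700+0.926300+0.887400+0.851900))/(1+1569/73745) = 8431/10000 ≈ 0.843100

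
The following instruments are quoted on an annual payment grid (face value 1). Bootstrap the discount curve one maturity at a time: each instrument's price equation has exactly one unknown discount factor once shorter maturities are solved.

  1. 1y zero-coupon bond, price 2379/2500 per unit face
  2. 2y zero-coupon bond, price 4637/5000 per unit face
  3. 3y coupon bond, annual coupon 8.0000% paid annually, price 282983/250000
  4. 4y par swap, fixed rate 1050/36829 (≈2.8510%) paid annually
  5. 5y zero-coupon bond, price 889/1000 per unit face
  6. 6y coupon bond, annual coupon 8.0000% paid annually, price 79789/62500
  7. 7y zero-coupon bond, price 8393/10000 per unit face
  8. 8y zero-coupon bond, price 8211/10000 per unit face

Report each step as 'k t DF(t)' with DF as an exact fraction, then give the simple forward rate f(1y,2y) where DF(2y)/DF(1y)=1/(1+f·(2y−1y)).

1 1 2379/2500
2 2 4637/5000
3 3 9089/10000
4 4 179/200
5 5 889/1000
6 6 4217/5000
7 7 8393/10000
8 8 8211/10000
f(1y,2y) = ((2379/2500)/(4637/5000) − 1)/(1) = 121/4637 ≈ 2.6094%

step 1 [1y] zero: DF = P = 2379/2500 ≈ 0.951600
step 2 [2y] zero: DF = P = 4637/5000 ≈ 0.927400
step 3 [3y] bond c/1=2/25: DF=(282983/250000 − 2/25·(0.951600+0.927400))/(1+2/25) = 9089/10000 ≈ 0.908900
step 4 [4y] swap r/1=1050/36829: DF=(1 − 1050/36829·(0.951600+0.927400+0.908900))/(1+1050/36829) = 179/200 ≈ 0.895000
step 5 [5y] zero: DF = P = 889/1000 ≈ 0.889000
step 6 [6y] bond c/1=2/25: DF=(79789/62500 − 2/25·(0.951600+0.927400+0.908900+0.895000+0.889000))/(1+2/25) = 4217/5000 ≈ 0.843400
step 7 [7y] zero: DF = P = 8393/10000 ≈ 0.839300
step 8 [8y] zero: DF = P = 8211/10000 ≈ 0.821100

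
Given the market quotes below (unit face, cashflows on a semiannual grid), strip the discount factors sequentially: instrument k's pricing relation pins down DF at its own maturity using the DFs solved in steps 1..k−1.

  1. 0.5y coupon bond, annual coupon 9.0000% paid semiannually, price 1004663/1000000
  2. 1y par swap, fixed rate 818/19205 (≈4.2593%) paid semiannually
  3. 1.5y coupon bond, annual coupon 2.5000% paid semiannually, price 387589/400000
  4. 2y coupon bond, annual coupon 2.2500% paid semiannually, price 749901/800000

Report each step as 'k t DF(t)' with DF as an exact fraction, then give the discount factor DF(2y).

1 1/2 4807/5000
2 1 9591/10000
3 3/2 9333/10000
4 2 1119/1250
DF(2y) = 1119/1250 ≈ 0.895200

step 1 [0.5y] bond c/2=9/200: DF=(1004663/1000000 − 9/200·(0))/(1+9/200) = 4807/5000 ≈ 0.961400
step 2 [1y] swap r/2=409/19205: DF=(1 − 409/19205·(0.961400))/(1+409/19205) = 9591/10000 ≈ 0.959100
step 3 [1.5y] bond c/2=1/80: DF=(387589/400000 − 1/80·(0.961400+0.959100))/(1+1/80) = 9333/10000 ≈ 0.933300
step 4 [2y] bond c/2=9/800: DF=(749901/800000 − 9/800·(0.961400+0.959100+0.933300))/(1+9/800) = 1119/1250 ≈ 0.895200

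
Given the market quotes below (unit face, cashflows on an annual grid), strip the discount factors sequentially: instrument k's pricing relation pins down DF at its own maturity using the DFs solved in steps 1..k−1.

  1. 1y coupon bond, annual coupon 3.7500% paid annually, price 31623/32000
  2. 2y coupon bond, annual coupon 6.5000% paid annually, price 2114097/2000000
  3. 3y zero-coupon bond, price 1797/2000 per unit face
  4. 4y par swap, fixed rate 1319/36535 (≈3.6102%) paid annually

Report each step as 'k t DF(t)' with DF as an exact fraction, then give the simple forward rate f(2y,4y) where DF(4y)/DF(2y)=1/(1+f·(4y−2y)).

1 1 381/400
2 2 584/625
3 3 1797/2000
4 4 8681/10000
f(2y,4y) = ((584/625)/(8681/10000) − 1)/(2) = 663/17362 ≈ 3.8187%

step 1 [1y] bond c/1=3/80: DF=(31623/32000 − 3/80·(0))/(1+3/80) = 381/400 ≈ 0.952500
step 2 [2y] bond c/1=13/200: DF=(2114097/2000000 − 13/200·(0.952500))/(1+13/200) = 584/625 ≈ 0.934400
step 3 [3y] zero: DF = P = 1797/2000 ≈ 0.898500
step 4 [4y] swap r/1=1319/36535: DF=(1 − 1319/36535·(0.952500+0.934400+0.898500))/(1+1319/36535) = 8681/10000 ≈ 0.868100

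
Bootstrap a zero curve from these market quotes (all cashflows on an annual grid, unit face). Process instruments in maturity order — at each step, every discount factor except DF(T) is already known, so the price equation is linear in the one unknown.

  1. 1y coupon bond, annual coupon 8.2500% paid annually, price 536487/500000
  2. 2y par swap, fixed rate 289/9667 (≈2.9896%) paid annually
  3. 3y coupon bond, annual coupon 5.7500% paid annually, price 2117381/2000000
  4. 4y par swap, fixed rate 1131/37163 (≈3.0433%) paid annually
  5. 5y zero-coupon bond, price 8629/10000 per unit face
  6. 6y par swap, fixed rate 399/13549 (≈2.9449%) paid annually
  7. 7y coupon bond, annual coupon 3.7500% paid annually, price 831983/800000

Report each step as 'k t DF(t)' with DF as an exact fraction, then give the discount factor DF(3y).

1 1 1239/1250
2 2 4711/5000
3 3 112/125
4 4 8869/10000
5 5 8629/10000
6 6 2101/2500
7 7 1613/2000
DF(3y) = 112/125 ≈ 0.896000

step 1 [1y] bond c/1=33/400: DF=(536487/500000 − 33/400·(0))/(1+33/400) = 1239/1250 ≈ 0.991200
step 2 [2y] swap r/1=289/9667: DF=(1 − 289/9667·(0.991200))/(1+289/9667) = 4711/5000 ≈ 0.942200
step 3 [3y] bond c/1=23/400: DF=(2117381/2000000 − 23/400·(0.991200+0.942200))/(1+23/400) = 112/125 ≈ 0.896000
step 4 [4y] swap r/1=1131/37163: DF=(1 − 1131/37163·(0.991200+0.942200+0.896000))/(1+1131/37163) = 8869/10000 ≈ 0.886900
step 5 [5y] zero: DF = P = 8629/10000 ≈ 0.862900
step 6 [6y] swap r/1=399/13549: DF=(1 − 399/13549·(0.991200+0.942200+0.896000+0.886900+0.862900))/(1+399/13549) = 2101/2500 ≈ 0.840400
step 7 [7y] bond c/1=3/80: DF=(831983/800000 − 3/80·(0.991200+0.942200+0.896000+0.886900+0.862900+0.840400))/(1+3/80) = 1613/2000 ≈ 0.806500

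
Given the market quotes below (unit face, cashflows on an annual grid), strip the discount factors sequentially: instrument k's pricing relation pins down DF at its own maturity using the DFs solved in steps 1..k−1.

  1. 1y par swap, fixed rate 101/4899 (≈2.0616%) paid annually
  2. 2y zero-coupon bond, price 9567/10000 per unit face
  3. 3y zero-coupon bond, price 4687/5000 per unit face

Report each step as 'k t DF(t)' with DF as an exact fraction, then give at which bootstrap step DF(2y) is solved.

step 1 [1y] swap r/1=101/4899: DF=(1 − 101/4899·(0))/(1+101/4899) = 4899/5000 ≈ 0.979800
step 2 [2y] zero: DF = P = 9567/10000 ≈ 0.956700
step 3 [3y] zero: DF = P = 4687/5000 ≈ 0.937400

1 1 4899/5000
2 2 9567/10000
3 3 4687/5000
DF(2y) is solved at step 2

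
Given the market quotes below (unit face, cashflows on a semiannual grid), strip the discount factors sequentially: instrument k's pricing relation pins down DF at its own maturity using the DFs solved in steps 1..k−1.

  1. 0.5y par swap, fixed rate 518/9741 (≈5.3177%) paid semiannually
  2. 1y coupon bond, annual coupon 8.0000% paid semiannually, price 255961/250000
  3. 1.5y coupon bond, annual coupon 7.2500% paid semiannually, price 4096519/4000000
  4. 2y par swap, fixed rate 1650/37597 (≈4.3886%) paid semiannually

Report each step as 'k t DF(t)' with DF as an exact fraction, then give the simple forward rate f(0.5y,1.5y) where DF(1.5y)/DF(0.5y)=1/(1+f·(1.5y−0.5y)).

step 1 [0.5y] swap r/2=259/9741: DF=(1 − 259/9741·(0))/(1+259/9741) = 9741/10000 ≈ 0.974100
step 2 [1y] bond c/2=1/25: DF=(255961/250000 − 1/25·(0.974100))/(1+1/25) = 947/1000 ≈ 0.947000
step 3 [1.5y] bond c/2=29/800: DF=(4096519/4000000 − 29/800·(0.974100+0.947000))/(1+29/800) = 9211/10000 ≈ 0.921100
step 4 [2y] swap r/2=825/37597: DF=(1 − 825/37597·(0.974100+0.947000+0.921100))/(1+825/37597) = 367/400 ≈ 0.917500

1 1/2 9741/10000
2 1 947/1000
3 3/2 9211/10000
4 2 367/400
f(0.5y,1.5y) = ((9741/10000)/(9211/10000) − 1)/(1) = 530/9211 ≈ 5.7540%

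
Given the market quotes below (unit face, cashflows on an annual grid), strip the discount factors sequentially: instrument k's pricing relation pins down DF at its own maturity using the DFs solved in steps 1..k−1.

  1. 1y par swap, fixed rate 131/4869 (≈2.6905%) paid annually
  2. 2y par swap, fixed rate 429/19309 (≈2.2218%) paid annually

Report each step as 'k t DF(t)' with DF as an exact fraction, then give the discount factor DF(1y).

step 1 [1y] swap r/1=131/4869: DF=(1 − 131/4869·(0))/(1+131/4869) = 4869/5000 ≈ 0.973800
step 2 [2y] swap r/1=429/19309: DF=(1 − 429/19309·(0.973800))/(1+429/19309) = 9571/10000 ≈ 0.957100

1 1 4869/5000
2 2 9571/10000
DF(1y) = 4869/5000 ≈ 0.973800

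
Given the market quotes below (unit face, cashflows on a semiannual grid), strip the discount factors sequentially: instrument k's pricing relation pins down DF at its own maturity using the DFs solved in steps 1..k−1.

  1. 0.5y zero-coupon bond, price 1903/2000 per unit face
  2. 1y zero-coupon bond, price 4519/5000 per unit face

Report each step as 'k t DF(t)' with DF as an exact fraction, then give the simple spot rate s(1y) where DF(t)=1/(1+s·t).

1 1/2 1903/2000
2 1 4519/5000
s(1y) = (1/(4519/5000) − 1)/(1) = 481/4519 ≈ 10.6439%

step 1 [0.5y] zero: DF = P = 1903/2000 ≈ 0.951500
step 2 [1y] zero: DF = P = 4519/5000 ≈ 0.903800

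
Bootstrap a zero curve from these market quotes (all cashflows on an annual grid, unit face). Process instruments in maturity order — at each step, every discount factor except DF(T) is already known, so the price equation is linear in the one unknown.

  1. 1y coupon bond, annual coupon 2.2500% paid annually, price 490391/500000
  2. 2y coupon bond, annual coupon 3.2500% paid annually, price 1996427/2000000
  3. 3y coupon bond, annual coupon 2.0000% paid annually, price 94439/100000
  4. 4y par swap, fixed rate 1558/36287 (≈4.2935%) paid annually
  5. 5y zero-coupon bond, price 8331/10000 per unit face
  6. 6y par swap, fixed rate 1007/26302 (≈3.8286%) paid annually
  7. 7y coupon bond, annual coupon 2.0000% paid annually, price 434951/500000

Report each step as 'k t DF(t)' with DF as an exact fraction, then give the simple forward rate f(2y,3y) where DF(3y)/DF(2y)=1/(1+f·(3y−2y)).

1 1 1199/1250
2 2 4683/5000
3 3 8887/10000
4 4 4221/5000
5 5 8331/10000
6 6 3993/5000
7 7 7497/10000
f(2y,3y) = ((4683/5000)/(8887/10000) − 1)/(1) = 479/8887 ≈ 5.3899%

step 1 [1y] bond c/1=9/400: DF=(490391/500000 − 9/400·(0))/(1+9/400) = 1199/1250 ≈ 0.959200
step 2 [2y] bond c/1=13/400: DF=(1996427/2000000 − 13/400·(0.959200))/(1+13/400) = 4683/5000 ≈ 0.936600
step 3 [3y] bond c/1=1/50: DF=(94439/100000 − 1/50·(0.959200+0.936600))/(1+1/50) = 8887/10000 ≈ 0.888700
step 4 [4y] swap r/1=1558/36287: DF=(1 − 1558/36287·(0.959200+0.936600+0.888700))/(1+1558/36287) = 4221/5000 ≈ 0.844200
step 5 [5y] zero: DF = P = 8331/10000 ≈ 0.833100
step 6 [6y] swap r/1=1007/26302: DF=(1 − 1007/26302·(0.959200+0.936600+0.888700+0.844200+0.833100))/(1+1007/26302) = 3993/5000 ≈ 0.798600
step 7 [7y] bond c/1=1/50: DF=(434951/500000 − 1/50·(0.959200+0.936600+0.888700+0.844200+0.833100+0.798600))/(1+1/50) = 7497/10000 ≈ 0.749700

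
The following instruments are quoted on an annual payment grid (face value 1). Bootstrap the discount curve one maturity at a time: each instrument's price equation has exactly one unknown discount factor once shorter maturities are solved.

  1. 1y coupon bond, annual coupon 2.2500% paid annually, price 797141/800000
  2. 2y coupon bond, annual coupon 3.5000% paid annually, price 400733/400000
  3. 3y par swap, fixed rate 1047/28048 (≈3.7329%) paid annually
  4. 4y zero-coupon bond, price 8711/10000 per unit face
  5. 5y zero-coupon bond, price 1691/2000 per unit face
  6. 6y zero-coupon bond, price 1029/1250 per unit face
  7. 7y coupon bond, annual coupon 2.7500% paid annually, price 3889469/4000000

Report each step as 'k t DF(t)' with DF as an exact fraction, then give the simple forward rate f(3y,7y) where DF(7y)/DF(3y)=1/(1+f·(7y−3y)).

1 1 1949/2000
2 2 187/200
3 3 8953/10000
4 4 8711/10000
5 5 1691/2000
6 6 1029/1250
7 7 8033/10000
f(3y,7y) = ((8953/10000)/(8033/10000) − 1)/(4) = 230/8033 ≈ 2.8632%

step 1 [1y] bond c/1=9/400: DF=(797141/800000 − 9/400·(0))/(1+9/400) = 1949/2000 ≈ 0.974500
step 2 [2y] bond c/1=7/200: DF=(400733/400000 − 7/200·(0.974500))/(1+7/200) = 187/200 ≈ 0.935000
step 3 [3y] swap r/1=1047/28048: DF=(1 − 1047/28048·(0.974500+0.935000))/(1+1047/28048) = 8953/10000 ≈ 0.895300
step 4 [4y] zero: DF = P = 8711/10000 ≈ 0.871100
step 5 [5y] zero: DF = P = 1691/2000 ≈ 0.845500
step 6 [6y] zero: DF = P = 1029/1250 ≈ 0.823200
step 7 [7y] bond c/1=11/400: DF=(3889469/4000000 − 11/400·(0.974500+0.935000+0.895300+0.871100+0.845500+0.823200))/(1+11/400) = 8033/10000 ≈ 0.803300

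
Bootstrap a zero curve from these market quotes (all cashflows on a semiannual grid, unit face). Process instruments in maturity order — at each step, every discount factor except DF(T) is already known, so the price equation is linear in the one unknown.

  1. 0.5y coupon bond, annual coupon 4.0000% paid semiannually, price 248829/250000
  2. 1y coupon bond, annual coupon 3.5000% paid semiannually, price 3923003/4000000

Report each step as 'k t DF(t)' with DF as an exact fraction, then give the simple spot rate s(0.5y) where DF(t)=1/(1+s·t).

step 1 [0.5y] bond c/2=1/50: DF=(248829/250000 − 1/50·(0))/(1+1/50) = 4879/5000 ≈ 0.975800
step 2 [1y] bond c/2=7/400: DF=(3923003/4000000 − 7/400·(0.975800))/(1+7/400) = 9471/10000 ≈ 0.947100

1 1/2 4879/5000
2 1 9471/10000
s(0.5y) = (1/(4879/5000) − 1)/(1/2) = 242/4879 ≈ 4.9600%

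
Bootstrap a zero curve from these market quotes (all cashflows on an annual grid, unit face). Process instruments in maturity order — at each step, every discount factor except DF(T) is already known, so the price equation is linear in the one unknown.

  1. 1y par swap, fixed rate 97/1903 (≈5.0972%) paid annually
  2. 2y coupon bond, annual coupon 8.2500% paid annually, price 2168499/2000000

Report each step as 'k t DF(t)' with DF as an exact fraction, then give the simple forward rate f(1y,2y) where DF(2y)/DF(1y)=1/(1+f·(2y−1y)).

1 1 1903/2000
2 2 9291/10000
f(1y,2y) = ((1903/2000)/(9291/10000) − 1)/(1) = 224/9291 ≈ 2.4109%

step 1 [1y] swap r/1=97/1903: DF=(1 − 97/1903·(0))/(1+97/1903) = 1903/2000 ≈ 0.951500
step 2 [2y] bond c/1=33/400: DF=(2168499/2000000 − 33/400·(0.951500))/(1+33/400) = 9291/10000 ≈ 0.929100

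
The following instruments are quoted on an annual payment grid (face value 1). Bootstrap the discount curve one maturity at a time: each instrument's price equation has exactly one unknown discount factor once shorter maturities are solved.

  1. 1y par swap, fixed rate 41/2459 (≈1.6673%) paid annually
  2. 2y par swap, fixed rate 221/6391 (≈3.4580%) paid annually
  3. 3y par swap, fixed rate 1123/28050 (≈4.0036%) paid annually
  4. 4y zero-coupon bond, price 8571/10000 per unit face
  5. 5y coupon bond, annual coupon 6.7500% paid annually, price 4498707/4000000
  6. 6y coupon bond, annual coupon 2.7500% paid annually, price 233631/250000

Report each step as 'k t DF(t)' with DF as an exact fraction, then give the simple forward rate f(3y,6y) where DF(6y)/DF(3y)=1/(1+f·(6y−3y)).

1 1 2459/2500
2 2 9337/10000
3 3 8877/10000
4 4 8571/10000
5 5 411/500
6 6 1579/2000
f(3y,6y) = ((8877/10000)/(1579/2000) − 1)/(3) = 982/23685 ≈ 4.1461%

step 1 [1y] swap r/1=41/2459: DF=(1 − 41/2459·(0))/(1+41/2459) = 2459/2500 ≈ 0.983600
step 2 [2y] swap r/1=221/6391: DF=(1 − 221/6391·(0.983600))/(1+221/6391) = 9337/10000 ≈ 0.933700
step 3 [3y] swap r/1=1123/28050: DF=(1 − 1123/28050·(0.983600+0.933700))/(1+1123/28050) = 8877/10000 ≈ 0.887700
step 4 [4y] zero: DF = P = 8571/10000 ≈ 0.857100
step 5 [5y] bond c/1=27/400: DF=(4498707/4000000 − 27/400·(0.983600+0.933700+0.887700+0.857100))/(1+27/400) = 411/500 ≈ 0.822000
step 6 [6y] bond c/1=11/400: DF=(233631/250000 − 11/400·(0.983600+0.933700+0.887700+0.857100+0.822000))/(1+11/400) = 1579/2000 ≈ 0.789500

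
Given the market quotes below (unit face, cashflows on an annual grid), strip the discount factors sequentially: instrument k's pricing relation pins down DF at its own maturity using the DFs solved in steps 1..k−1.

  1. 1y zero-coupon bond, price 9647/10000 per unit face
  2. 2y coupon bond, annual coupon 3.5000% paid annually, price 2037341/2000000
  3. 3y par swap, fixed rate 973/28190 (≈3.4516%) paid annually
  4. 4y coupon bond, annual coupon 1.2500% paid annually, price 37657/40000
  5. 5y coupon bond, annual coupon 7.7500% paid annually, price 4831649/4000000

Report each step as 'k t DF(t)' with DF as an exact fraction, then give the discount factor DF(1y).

1 1 9647/10000
2 2 2379/2500
3 3 9027/10000
4 4 179/200
5 5 8539/10000
DF(1y) = 9647/10000 ≈ 0.964700

step 1 [1y] zero: DF = P = 9647/10000 ≈ 0.964700
step 2 [2y] bond c/1=7/200: DF=(2037341/2000000 − 7/200·(0.964700))/(1+7/200) = 2379/2500 ≈ 0.951600
step 3 [3y] swap r/1=973/28190: DF=(1 − 973/28190·(0.964700+0.951600))/(1+973/28190) = 9027/10000 ≈ 0.902700
step 4 [4y] bond c/1=1/80: DF=(37657/40000 − 1/80·(0.964700+0.951600+0.902700))/(1+1/80) = 179/200 ≈ 0.895000
step 5 [5y] bond c/1=31/400: DF=(4831649/4000000 − 31/400·(0.964700+0.951600+0.902700+0.895000))/(1+31/400) = 8539/10000 ≈ 0.853900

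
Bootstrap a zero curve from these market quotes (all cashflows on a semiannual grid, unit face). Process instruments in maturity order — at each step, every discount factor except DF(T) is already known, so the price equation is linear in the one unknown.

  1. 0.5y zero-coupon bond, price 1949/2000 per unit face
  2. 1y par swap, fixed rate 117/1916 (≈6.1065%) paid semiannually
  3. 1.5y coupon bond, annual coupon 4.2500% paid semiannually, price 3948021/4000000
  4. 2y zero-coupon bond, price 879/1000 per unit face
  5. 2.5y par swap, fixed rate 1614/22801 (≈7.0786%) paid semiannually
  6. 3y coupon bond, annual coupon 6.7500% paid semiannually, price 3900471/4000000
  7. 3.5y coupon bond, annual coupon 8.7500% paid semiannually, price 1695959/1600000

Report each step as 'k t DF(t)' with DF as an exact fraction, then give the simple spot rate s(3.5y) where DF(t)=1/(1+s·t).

step 1 [0.5y] zero: DF = P = 1949/2000 ≈ 0.974500
step 2 [1y] swap r/2=117/3832: DF=(1 − 117/3832·(0.974500))/(1+117/3832) = 1883/2000 ≈ 0.941500
step 3 [1.5y] bond c/2=17/800: DF=(3948021/4000000 − 17/800·(0.974500+0.941500))/(1+17/800) = 4633/5000 ≈ 0.926600
step 4 [2y] zero: DF = P = 879/1000 ≈ 0.879000
step 5 [2.5y] swap r/2=807/22801: DF=(1 − 807/22801·(0.974500+0.941500+0.926600+0.879000))/(1+807/22801) = 4193/5000 ≈ 0.838600
step 6 [3y] bond c/2=27/800: DF=(3900471/4000000 − 27/800·(0.974500+0.941500+0.926600+0.879000+0.838600))/(1+27/800) = 993/1250 ≈ 0.794400
step 7 [3.5y] bond c/2=7/160: DF=(1695959/1600000 − 7/160·(0.974500+0.941500+0.926600+0.879000+0.838600+0.794400))/(1+7/160) = 7911/10000 ≈ 0.791100

1 1/2 1949/2000
2 1 1883/2000
3 3/2 4633/5000
4 2 879/1000
5 5/2 4193/5000
6 3 993/1250
7 7/2 7911/10000
s(3.5y) = (1/(7911/10000) − 1)/(7/2) = 4178/55377 ≈ 7.5446%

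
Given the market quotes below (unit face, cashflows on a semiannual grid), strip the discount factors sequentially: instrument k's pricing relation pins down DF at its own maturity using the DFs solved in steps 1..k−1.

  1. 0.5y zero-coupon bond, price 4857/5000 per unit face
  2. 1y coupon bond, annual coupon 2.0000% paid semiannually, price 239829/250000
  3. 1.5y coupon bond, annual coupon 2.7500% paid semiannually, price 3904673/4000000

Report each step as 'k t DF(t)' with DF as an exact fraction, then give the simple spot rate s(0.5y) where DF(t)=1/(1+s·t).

1 1/2 4857/5000
2 1 4701/5000
3 3/2 937/1000
s(0.5y) = (1/(4857/5000) − 1)/(1/2) = 286/4857 ≈ 5.8884%

step 1 [0.5y] zero: DF = P = 4857/5000 ≈ 0.971400
step 2 [1y] bond c/2=1/100: DF=(239829/250000 − 1/100·(0.971400))/(1+1/100) = 4701/5000 ≈ 0.940200
step 3 [1.5y] bond c/2=11/800: DF=(3904673/4000000 − 11/800·(0.971400+0.940200))/(1+11/800) = 937/1000 ≈ 0.937000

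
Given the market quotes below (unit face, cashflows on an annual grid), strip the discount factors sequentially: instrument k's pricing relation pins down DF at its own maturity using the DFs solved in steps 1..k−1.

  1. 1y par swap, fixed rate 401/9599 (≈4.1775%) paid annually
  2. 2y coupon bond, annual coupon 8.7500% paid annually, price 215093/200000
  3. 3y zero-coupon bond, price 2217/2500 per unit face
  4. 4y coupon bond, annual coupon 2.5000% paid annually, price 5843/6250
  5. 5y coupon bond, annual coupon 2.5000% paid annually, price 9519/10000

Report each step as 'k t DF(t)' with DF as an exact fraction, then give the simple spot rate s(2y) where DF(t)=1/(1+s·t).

1 1 9599/10000
2 2 9117/10000
3 3 2217/2500
4 4 528/625
5 5 1051/1250
s(2y) = (1/(9117/10000) − 1)/(2) = 883/18234 ≈ 4.8426%

step 1 [1y] swap r/1=401/9599: DF=(1 − 401/9599·(0))/(1+401/9599) = 9599/10000 ≈ 0.959900
step 2 [2y] bond c/1=7/80: DF=(215093/200000 − 7/80·(0.959900))/(1+7/80) = 9117/10000 ≈ 0.911700
step 3 [3y] zero: DF = P = 2217/2500 ≈ 0.886800
step 4 [4y] bond c/1=1/40: DF=(5843/6250 − 1/40·(0.959900+0.911700+0.886800))/(1+1/40) = 528/625 ≈ 0.844800
step 5 [5y] bond c/1=1/40: DF=(9519/10000 − 1/40·(0.959900+0.911700+0.886800+0.844800))/(1+1/40) = 1051/1250 ≈ 0.840800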